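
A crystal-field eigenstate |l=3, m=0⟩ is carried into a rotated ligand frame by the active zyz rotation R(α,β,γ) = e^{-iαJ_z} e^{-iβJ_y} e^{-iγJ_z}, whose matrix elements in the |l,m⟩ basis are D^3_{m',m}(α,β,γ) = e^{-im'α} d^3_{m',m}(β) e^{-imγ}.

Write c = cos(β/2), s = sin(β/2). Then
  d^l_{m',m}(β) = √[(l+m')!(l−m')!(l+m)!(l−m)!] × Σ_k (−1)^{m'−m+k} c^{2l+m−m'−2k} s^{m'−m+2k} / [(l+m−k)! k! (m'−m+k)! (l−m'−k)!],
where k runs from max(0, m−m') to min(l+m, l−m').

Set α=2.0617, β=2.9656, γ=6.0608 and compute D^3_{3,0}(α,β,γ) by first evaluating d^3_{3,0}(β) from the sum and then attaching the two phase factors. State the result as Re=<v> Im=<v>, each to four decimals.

Split into d^3_{3,0}(β=2.9656) × two z-phases.
c=cos(2.965600/2)=0.087883, s=sin(2.965600/2)=0.996131; N=√[720·1·6·6]=160.996894
Admissible k: 0..0 (factorial args all ≥0)
  k=0: (−1)^3·160.9969/(36)·0.0879^3·0.9961^3 = -0.003000
d^3_{3,0}(2.9656) = -0.003000
Phases: e^{-i·(3)·2.0617}=+0.995193+0.097928i, e^{-i·(0)·6.0608}=+1.000000+0.000000i ⇒ D=-0.002986-0.000294i

Re=-0.0030 Im=-0.0003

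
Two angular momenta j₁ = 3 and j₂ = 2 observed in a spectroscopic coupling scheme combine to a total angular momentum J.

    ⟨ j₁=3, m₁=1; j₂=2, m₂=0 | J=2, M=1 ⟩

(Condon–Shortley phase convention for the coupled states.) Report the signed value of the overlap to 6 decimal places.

√[5·3!3!1!/8! · 4!2!2!2!3!1!] = √(36/7)
  +(−1)^1/∏(1,2,1,1,2,0)! = -1/4  (running -1/4)
  +(−1)^2/∏(2,1,0,0,3,1)! = 1/12  (running -1/6)
⟨..|..⟩ = √(36/7)·(-1/6) = -0.377964

−√(1/7) = -0.377964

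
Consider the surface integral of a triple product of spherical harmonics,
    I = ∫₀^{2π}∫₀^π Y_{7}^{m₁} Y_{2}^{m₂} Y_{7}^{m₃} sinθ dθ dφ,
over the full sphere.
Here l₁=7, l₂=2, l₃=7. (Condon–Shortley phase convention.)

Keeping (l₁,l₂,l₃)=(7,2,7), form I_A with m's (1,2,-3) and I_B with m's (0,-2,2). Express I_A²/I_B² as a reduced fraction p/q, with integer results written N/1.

l's match ⇒ only the (l;m) 3-j factors differ between A and B.
A: triangle coeff Δ(7,2,7) = 1/185640; Σ_t [2,2]: t=2:+1/3870720 = 1/3870720; (3j)²=135/6188 [(7 2 7; 1 2 -3)], sign=+1
B: triangle coeff Δ(7,2,7) = 1/185640; Σ_t [0,0]: t=0:+1/2419200 = 1/2419200; (3j)²=27/1105 [(7 2 7; 0 -2 2)], sign=-1
I_A²/I_B² = (135/6188)/(27/1105) = 25/28

25/28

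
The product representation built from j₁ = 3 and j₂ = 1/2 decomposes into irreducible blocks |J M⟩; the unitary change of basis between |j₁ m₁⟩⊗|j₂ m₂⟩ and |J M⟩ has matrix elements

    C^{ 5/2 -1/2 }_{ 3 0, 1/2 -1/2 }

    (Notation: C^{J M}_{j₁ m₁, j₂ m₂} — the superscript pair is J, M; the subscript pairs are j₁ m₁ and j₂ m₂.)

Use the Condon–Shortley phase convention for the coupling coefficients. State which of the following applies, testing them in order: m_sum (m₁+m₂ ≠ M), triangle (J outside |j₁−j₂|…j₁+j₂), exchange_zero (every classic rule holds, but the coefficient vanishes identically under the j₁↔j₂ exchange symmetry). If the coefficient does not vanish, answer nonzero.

m-sum: m₁+m₂ = 0+(-1/2) = -1/2, M = -1/2  ✓
triangle: |j₁−j₂| = 5/2 ≤ J = 5/2 ≤ j₁+j₂ = 7/2  ✓
exchange: j₁≠j₂ or m₁≠m₂ — the exchange symmetry imposes no constraint here
value check: CG = +√(3/7) = +0.654654 ≠ 0

nonzero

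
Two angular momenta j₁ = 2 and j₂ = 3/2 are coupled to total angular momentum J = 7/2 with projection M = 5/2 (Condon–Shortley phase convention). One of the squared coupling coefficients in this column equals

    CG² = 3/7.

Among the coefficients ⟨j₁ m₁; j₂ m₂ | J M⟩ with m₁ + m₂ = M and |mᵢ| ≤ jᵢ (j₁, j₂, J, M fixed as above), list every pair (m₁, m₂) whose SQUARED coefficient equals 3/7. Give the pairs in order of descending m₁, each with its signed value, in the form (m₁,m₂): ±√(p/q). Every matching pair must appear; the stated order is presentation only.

Admissible pairs with m₁+m₂ = M = 5/2: (1,3/2), (2,1/2)
  (m₁,m₂)=(2,1/2): CG² = 3/7, CG = +√(3/7)   ← matches the target
  (m₁,m₂)=(1,3/2): CG² = 4/7, CG = +√(4/7)
Pairs with CG² = 3/7: (2,1/2): +√(3/7)

(2,1/2): +√(3/7)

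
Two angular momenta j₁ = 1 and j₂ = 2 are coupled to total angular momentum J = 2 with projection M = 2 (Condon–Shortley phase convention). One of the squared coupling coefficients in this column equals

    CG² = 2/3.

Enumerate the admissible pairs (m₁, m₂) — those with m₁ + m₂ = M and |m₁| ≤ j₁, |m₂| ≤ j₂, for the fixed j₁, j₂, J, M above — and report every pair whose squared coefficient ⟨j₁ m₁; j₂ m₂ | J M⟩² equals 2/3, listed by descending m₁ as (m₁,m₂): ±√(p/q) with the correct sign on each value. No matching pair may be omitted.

(0,2): −√(2/3)

Admissible pairs with m₁+m₂ = M = 2: (0,2), (1,1)
  (m₁,m₂)=(1,1): CG² = 1/3, CG = +√(1/3)
  (m₁,m₂)=(0,2): CG² = 2/3, CG = −√(2/3)   ← matches the target
Pairs with CG² = 2/3: (0,2): −√(2/3)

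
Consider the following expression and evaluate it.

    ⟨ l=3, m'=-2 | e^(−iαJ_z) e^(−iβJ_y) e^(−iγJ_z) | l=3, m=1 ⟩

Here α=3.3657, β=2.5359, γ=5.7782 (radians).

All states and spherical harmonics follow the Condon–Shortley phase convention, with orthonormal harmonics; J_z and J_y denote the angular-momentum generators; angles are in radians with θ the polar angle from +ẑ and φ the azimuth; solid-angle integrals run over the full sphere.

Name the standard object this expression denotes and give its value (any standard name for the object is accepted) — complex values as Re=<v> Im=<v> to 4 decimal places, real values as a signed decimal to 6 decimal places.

Wigner D-matrix element, Re=-0.3482 Im=-0.4902

This is a Wigner D-matrix element — the rotation-matrix element ⟨l m'| R(α,β,γ) |l m⟩ in the angular-momentum basis.
D^3_{-2,1}(3.3657,2.5359,5.7782) = e^{-i·-2·3.3657}·d^3_{-2,1}(2.5359)·e^{-i·1·5.7782}. Compute d first:
With c≡cos(β/2)=0.298238 and s≡sin(β/2)=0.954491, N=[1·120·24·2]^{1/2}=75.894664
Admissible k: 3..4 (factorial args all ≥0)
  k=3: (−1)^0·75.8947/(12)·0.2982^3·0.9545^3 = +0.145894
  k=4: (−1)^1·75.8947/(24)·0.2982^1·0.9545^5 = -0.747177
d^3_{-2,1}(2.5359) = +0.145894 -0.747177 = -0.601284
D = (+0.901222+0.433357i)·(-0.601284)·(+0.875182+0.483795i) = -0.348190-0.490210i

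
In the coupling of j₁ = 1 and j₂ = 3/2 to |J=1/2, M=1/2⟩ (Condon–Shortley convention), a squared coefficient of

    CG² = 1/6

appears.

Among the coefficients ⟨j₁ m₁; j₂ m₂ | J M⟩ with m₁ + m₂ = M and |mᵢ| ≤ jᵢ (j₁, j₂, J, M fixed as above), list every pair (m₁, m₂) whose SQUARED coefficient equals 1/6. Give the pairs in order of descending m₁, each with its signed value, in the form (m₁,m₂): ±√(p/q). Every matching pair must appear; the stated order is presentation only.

Admissible pairs with m₁+m₂ = M = 1/2: (-1,3/2), (0,1/2), (1,-1/2)
  (m₁,m₂)=(1,-1/2): CG² = 1/6, CG = +√(1/6)   ← matches the target
  (m₁,m₂)=(0,1/2): CG² = 1/3, CG = −√(1/3)
  (m₁,m₂)=(-1,3/2): CG² = 1/2, CG = +√(1/2)
Pairs with CG² = 1/6: (1,-1/2): +√(1/6)

(1,-1/2): +√(1/6)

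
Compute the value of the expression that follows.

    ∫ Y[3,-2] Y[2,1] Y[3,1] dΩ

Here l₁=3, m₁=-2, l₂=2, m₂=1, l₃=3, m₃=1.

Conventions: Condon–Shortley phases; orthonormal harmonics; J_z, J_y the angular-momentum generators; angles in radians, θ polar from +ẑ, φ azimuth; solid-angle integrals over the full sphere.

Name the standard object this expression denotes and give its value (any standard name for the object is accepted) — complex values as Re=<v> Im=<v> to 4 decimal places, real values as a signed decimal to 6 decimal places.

This is a Gaunt coefficient — the integral of a triple product of spherical harmonics over the sphere.
m-sum 0 ✓  L=8 even ✓  1≤3≤5 ✓
Π(2lᵢ+1) = 7×5×7 = 245
triangle coeff Δ(3,2,3) = 1/3780
Σ_t [0,2]: t=0:+1/24 t=1:−1/4 t=2:+1/24 = -1/6
(3j)²=4/105 [(3 2 3; 0 0 0)], sign=+1
Σ_t [1,2]: t=1:−1/48 t=2:+1/12 = 1/16
(3j)²=1/28 [(3 2 3; -2 1 1)], sign=+1
⇒ 4πI² = 1/3
I = (+1)√(1/3/(4π)) = 0.16286750

Gaunt coefficient, +0.162868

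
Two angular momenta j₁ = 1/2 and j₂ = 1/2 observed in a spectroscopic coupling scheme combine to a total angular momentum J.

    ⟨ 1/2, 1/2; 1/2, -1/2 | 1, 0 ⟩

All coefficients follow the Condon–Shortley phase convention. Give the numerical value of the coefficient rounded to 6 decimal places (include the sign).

√[3·0!1!1!/3! · 1!0!0!1!1!1!] = √(1/2)
  +(−1)^0/∏(0,0,0,0,1,1)! = 1  (running 1)
⟨..|..⟩ = √(1/2)·(1) = +0.707107

+√(1/2) = +0.707107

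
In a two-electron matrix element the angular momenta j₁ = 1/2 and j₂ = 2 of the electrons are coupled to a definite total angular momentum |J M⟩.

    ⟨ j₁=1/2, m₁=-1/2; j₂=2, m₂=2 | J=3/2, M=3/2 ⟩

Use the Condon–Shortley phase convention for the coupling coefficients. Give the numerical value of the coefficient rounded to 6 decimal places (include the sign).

-0.894427

triangle: 1!·0!·3!/5! = 6/120
(j±m)!: 0!·1!·4!·0!·3!·0! = 144
prefactor² = (2J+1)·Δ·N² = 144/5
  k=1: −1/(1!·0!·0!·3!·0!·0!) = -1/6
Σ = -1/6  ⇒  CG² = 144/5·(-1/6)² = 4/5
CG = −√(4/5) = -0.894427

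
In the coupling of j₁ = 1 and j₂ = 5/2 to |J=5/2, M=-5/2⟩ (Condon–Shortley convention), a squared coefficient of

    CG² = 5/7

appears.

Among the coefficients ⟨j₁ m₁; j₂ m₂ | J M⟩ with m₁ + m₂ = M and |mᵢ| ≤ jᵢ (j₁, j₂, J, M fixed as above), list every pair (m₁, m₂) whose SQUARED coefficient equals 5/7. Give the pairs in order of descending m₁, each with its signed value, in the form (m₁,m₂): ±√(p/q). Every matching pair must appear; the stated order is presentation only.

Admissible pairs with m₁+m₂ = M = -5/2: (-1,-3/2), (0,-5/2)
  (m₁,m₂)=(0,-5/2): CG² = 5/7, CG = +√(5/7)   ← matches the target
  (m₁,m₂)=(-1,-3/2): CG² = 2/7, CG = −√(2/7)
Pairs with CG² = 5/7: (0,-5/2): +√(5/7)

(0,-5/2): +√(5/7)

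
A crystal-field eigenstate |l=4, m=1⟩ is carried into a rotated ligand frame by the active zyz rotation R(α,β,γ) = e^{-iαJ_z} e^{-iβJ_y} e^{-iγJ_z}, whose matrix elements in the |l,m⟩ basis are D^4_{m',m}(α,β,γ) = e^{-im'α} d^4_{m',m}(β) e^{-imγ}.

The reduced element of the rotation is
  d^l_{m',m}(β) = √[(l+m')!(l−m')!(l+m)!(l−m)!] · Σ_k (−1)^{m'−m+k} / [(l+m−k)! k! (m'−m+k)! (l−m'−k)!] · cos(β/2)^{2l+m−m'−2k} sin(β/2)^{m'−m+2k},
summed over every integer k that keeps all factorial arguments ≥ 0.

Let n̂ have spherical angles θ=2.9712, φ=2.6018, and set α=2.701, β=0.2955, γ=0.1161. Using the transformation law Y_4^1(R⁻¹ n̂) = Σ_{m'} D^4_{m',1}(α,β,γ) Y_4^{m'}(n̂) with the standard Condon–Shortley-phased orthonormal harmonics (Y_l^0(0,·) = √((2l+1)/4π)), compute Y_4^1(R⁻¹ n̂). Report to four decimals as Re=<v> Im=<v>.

Re=0.4857 Im=-0.0752

Need the full column D^4_{m',1} for m'=−4..4 at α=2.7010, β=0.2955, γ=0.1161.
cos(β/2)=0.989105, sin(β/2)=0.147213
d^4_{-4,1}: single k=5 term ⇒ +0.000501;  D = -0.000152-0.000477i
d^4_{-3,1}: k∈[4..5] ⇒ +0.005947 -0.000079 = +0.005868;  D = -0.000778+0.005816i
d^4_{-2,1}: k∈[3..5] ⇒ +0.042714 -0.001419 +0.000006 = +0.041301;  D = +0.022409-0.034692i
d^4_{-1,1}: k∈[2..5] ⇒ +0.202930 -0.013486 +0.000149 -0.000000 = +0.189593;  D = -0.160966+0.100178i
d^4_{0,1}: k∈[1..4] ⇒ +0.609758 -0.081043 +0.001795 -0.000007 = +0.530503;  D = +0.526932-0.061453i
d^4_{1,1}: k∈[0..3] ⇒ +0.916091 -0.304395 +0.013486 -0.000100 = +0.625082;  D = -0.592461-0.199294i
d^4_{2,1}: k∈[0..2] ⇒ -0.578467 +0.064070 -0.000946 = -0.515343;  D = -0.371729-0.356926i
d^4_{3,1}: k∈[0..1] ⇒ +0.161071 -0.005947 = +0.155124;  D = -0.055389-0.144899i
d^4_{4,1}: single k=0 term ⇒ -0.022602;  D = +0.001704-0.022538i
Y_4^{m'}(θ=2.9712,φ=2.6018) and Σ D·Y over m':
  (-0.0002-0.0005i)·(-0.0002+0.0003i)  (-0.0008+0.0058i)·(-0.0003+0.0060i)  (+0.0224-0.0347i)·(+0.0263+0.0492i)  (-0.1610+0.1002i)·(+0.2576+0.1544i)  (+0.5269-0.0615i)·(+0.7277+0.0000i)  (-0.5925-0.1993i)·(-0.2576+0.1544i)  (-0.3717-0.3569i)·(+0.0263-0.0492i)  (-0.0554-0.1449i)·(+0.0003+0.0060i)  (+0.0017-0.0225i)·(-0.0002-0.0003i)
Y_4^1(R⁻¹ n̂) = +0.485672-0.075158i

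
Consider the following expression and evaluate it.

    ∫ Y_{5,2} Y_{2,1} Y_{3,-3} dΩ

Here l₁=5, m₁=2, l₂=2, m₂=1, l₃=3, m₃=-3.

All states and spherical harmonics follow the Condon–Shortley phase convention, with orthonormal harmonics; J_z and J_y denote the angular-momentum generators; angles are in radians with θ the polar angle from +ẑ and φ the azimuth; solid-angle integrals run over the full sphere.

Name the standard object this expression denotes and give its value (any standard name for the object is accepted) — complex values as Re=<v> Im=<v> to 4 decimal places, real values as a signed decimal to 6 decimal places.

Gaunt coefficient, +0.063396

This is a Gaunt coefficient — the integral of a triple product of spherical harmonics over the sphere.
Checks pass: Σm=0; 10 even; l₃=3∈[3,7].
(2·5+1)(2·2+1)(2·3+1) = 385
Δ: 4! 6! 0! / 11! → 1/2310
sum: t=2:+1/144 = 1/144
3j²(5 2 3; 0 0 0) = Δ·Π!·Σ² = 10/231  (sign -1)
sum: t=3:−1/4320 = -1/4320
3j²(5 2 3; 2 1 -3) = Δ·Π!·Σ² = 1/330  (sign -1)
combine: 4πI² = 385·10/231·1/330 = 5/99
take √, sign +1: I = 0.06339609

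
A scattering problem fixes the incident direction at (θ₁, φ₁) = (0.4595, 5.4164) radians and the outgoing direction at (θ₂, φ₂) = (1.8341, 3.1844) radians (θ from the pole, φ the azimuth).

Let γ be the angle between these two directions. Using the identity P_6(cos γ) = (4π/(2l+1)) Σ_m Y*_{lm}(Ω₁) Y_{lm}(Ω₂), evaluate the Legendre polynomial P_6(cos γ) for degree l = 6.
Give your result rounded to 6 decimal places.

Addition theorem: P_6(cos γ) = (4π/13) Σ_m Y*_{lm}(Ω₁) Y_{lm}(Ω₂), m = −6…6:
  m=-6: Y*=+0.001725+0.003246i  Y=+0.378570-0.099430i  product +0.000976+0.001058i
  m=-5: Y*=-0.009509+0.023914i  Y=+0.357155-0.077633i  product -0.001540+0.009279i
  m=-4: Y*=-0.102485+0.034595i  Y=-0.077867+0.013465i  product +0.007514-0.004074i
  m=-3: Y*=-0.254756-0.153137i  Y=-0.341270+0.044069i  product +0.093689+0.041034i
  m=-2: Y*=-0.081345-0.495319i  Y=-0.020545+0.001763i  product +0.002545+0.010033i
  m=-1: Y*=+0.232748-0.274090i  Y=+0.322634-0.013820i  product +0.071305-0.091647i
  m=+0: Y*=-0.265599-0.000000i  Y=+0.046987+0.000000i  product -0.012480-0.000000i
  m=+1: Y*=-0.232748-0.274090i  Y=-0.322634-0.013820i  product +0.071305+0.091647i
  m=+2: Y*=-0.081345+0.495319i  Y=-0.020545-0.001763i  product +0.002545-0.010033i
  m=+3: Y*=+0.254756-0.153137i  Y=+0.341270+0.044069i  product +0.093689-0.041034i
  m=+4: Y*=-0.102485-0.034595i  Y=-0.077867-0.013465i  product +0.007514+0.004074i
  m=+5: Y*=+0.009509+0.023914i  Y=-0.357155-0.077633i  product -0.001540-0.009279i
  m=+6: Y*=+0.001725-0.003246i  Y=+0.378570+0.099430i  product +0.000976-0.001058i
Σ over m = +0.336499+0.000000i; ×(4π/13) → +0.325274+0.000000i. Real part: 0.325274

0.325274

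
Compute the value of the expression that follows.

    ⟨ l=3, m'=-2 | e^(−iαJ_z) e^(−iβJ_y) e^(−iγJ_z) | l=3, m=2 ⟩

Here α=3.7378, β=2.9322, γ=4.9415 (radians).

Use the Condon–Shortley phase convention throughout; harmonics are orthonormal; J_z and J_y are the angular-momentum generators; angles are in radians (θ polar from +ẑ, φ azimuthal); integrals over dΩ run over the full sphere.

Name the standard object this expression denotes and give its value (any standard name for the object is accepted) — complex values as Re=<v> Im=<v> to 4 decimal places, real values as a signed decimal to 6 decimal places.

This is a Wigner D-matrix element — the rotation-matrix element ⟨l m'| R(α,β,γ) |l m⟩ in the angular-momentum basis.
D^3_{-2,2}(3.7378,2.9322,4.9415) = e^{-i·-2·3.7378}·d^3_{-2,2}(2.9322)·e^{-i·2·4.9415}. Compute d first:
c=cos(2.932200/2)=0.104505, s=sin(2.932200/2)=0.994524; N=√[1·120·120·1]=120.000000
k∈{4,5} keeps every argument non-negative
  k=4: (−1)^0·120.0000/(24)·0.1045^2·0.9945^4 = +0.053420
  k=5: (−1)^1·120.0000/(120)·0.1045^0·0.9945^6 = -0.967593
d^3_{-2,2}(2.9322) = +0.053420 -0.967593 = -0.914172
Phases: e^{-i·(-2)·3.7378}=+0.369417+0.929264i, e^{-i·(2)·4.9415}=-0.896840+0.442354i ⇒ D=+0.678656+0.612484i

Wigner D-matrix element, Re=0.6787 Im=0.6125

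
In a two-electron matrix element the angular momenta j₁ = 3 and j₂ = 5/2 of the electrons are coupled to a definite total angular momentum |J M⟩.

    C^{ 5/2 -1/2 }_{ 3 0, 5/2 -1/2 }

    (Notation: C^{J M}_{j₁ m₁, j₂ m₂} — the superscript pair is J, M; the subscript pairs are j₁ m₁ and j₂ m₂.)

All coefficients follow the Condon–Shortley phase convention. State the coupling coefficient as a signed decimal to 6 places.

−√(8/105) = -0.276026

j₁+j₂−J=3  J+j₁−j₂=3  J−j₁+j₂=2  j₁+j₂+J+1=9
(j₁±m₁, j₂±m₂, J±M) = (3,3,2,3,2,3)
P² = 216/35
sum k=0..2:
  [0] +1/72 = 1/72
  [1] −1/4 = -1/4
  [2] +1/8 = 1/8
S = -1/9
C² = P²·S² = 8/105 ; C = -0.276026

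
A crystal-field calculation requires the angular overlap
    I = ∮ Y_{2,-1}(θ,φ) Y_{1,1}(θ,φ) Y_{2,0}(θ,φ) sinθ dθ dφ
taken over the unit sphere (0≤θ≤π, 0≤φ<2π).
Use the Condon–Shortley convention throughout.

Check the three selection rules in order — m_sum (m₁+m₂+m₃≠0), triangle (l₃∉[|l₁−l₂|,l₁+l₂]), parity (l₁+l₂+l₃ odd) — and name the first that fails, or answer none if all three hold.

azimuthal sum: -1 + 1 + 0 = 0  ✓
1 ≤ 2 ≤ 3 (triangle on l)  ✓
L = 2 + 1 + 2 = 5 (odd)  ✗

parity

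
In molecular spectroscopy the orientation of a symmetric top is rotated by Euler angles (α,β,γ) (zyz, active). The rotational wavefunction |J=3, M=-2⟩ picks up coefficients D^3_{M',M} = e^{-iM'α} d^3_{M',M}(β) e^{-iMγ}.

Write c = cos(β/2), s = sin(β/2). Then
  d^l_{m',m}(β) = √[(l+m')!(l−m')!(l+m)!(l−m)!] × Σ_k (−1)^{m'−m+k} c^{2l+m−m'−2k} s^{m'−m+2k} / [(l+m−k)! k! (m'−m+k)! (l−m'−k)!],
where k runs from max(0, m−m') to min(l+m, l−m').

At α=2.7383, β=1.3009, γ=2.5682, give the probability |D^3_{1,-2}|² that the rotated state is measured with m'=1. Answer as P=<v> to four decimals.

D^3_{1,-2}(2.7383,1.3009,2.5682) = e^{-i·1·2.7383}·d^3_{1,-2}(1.3009)·e^{-i·-2·2.5682}. Compute d first:
c=cos(1.300900/2)=0.795811, s=sin(1.300900/2)=0.605545; N=√[24·2·1·120]=75.894664
The bounds max(0,m−m')=0 and min(l+m,l−m')=1 give 2 terms
  k=0: (−1)^3·75.8947/(12)·0.7958^3·0.6055^3 = -0.707781
  k=1: (−1)^4·75.8947/(24)·0.7958^1·0.6055^5 = +0.204899
d^3_{1,-2}(1.3009) = -0.707781 +0.204899 = -0.502881
|D^3_{1,-2}|² = |d^3_{1,-2}(β)|² = (-0.502881)² = 0.252890 (the z-rotation phases have unit modulus)

P=0.2529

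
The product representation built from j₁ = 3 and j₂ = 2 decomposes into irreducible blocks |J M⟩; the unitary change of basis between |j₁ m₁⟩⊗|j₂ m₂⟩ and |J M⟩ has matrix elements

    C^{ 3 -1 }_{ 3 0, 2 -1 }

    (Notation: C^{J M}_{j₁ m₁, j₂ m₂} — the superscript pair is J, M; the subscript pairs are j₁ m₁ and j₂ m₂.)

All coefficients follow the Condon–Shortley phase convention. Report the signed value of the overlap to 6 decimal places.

-0.182574  (= −√(1/30))

j₁+j₂−J=2  J+j₁−j₂=4  J−j₁+j₂=2  j₁+j₂+J+1=9
(j₁±m₁, j₂±m₂, J±M) = (3,3,1,3,2,4)
P² = 96/5
sum k=0..1:
  [0] +1/12 = 1/12
  [1] −1/8 = -1/8
S = -1/24
C² = P²·S² = 1/30 ; C = -0.182574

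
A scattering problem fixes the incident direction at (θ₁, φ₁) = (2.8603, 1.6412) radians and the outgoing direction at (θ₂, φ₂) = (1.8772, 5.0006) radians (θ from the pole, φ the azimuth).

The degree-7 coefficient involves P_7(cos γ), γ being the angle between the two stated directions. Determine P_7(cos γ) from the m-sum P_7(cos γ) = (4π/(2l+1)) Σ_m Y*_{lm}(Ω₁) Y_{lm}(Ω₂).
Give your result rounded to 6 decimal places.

-0.067997

Expand P_7 via completeness: Σ_{m} conj(Y_{7,m}) at Ω₁ times Y_{7,m} at Ω₂ —
  [-7]  conj(Y_{7,-7})(Ω₁) = +0.000030-0.000056i ; Y_{7,-7}(Ω₂) = -0.322968+0.154692i ; Δ = -0.000001+0.000023i
  [-6]  conj(Y_{7,-6})(Ω₁) = +0.000750+0.000337i ; Y_{7,-6}(Ω₂) = -0.066895-0.418588i ; Δ = +0.000091-0.000337i
  [-5]  conj(Y_{7,-5})(Ω₁) = -0.002294+0.006245i ; Y_{7,-5}(Ω₂) = +0.052388+0.006835i ; Δ = -0.000163+0.000311i
  [-4]  conj(Y_{7,-4})(Ω₁) = -0.036188-0.010469i ; Y_{7,-4}(Ω₂) = +0.134913-0.303777i ; Δ = -0.008063+0.009581i
  [-3]  conj(Y_{7,-3})(Ω₁) = +0.031702-0.147858i ; Y_{7,-3}(Ω₂) = +0.132855+0.113309i ; Δ = +0.020966-0.016052i
  [-2]  conj(Y_{7,-2})(Ω₁) = +0.404677+0.057361i ; Y_{7,-2}(Ω₂) = +0.222125-0.144396i ; Δ = +0.098172-0.045692i
  [-1]  conj(Y_{7,-1})(Ω₁) = -0.043926+0.622891i ; Y_{7,-1}(Ω₂) = +0.060726+0.204833i ; Δ = -0.130256+0.028828i
  [+0]  conj(Y_{7,0})(Ω₁) = -0.176202-0.000000i ; Y_{7,0}(Ω₂) = +0.242096+0.000000i ; Δ = -0.042658-0.000000i
  [+1]  conj(Y_{7,1})(Ω₁) = +0.043926+0.622891i ; Y_{7,1}(Ω₂) = -0.060726+0.204833i ; Δ = -0.130256-0.028828i
  [+2]  conj(Y_{7,2})(Ω₁) = +0.404677-0.057361i ; Y_{7,2}(Ω₂) = +0.222125+0.144396i ; Δ = +0.098172+0.045692i
  [+3]  conj(Y_{7,3})(Ω₁) = -0.031702-0.147858i ; Y_{7,3}(Ω₂) = -0.132855+0.113309i ; Δ = +0.020966+0.016052i
  [+4]  conj(Y_{7,4})(Ω₁) = -0.036188+0.010469i ; Y_{7,4}(Ω₂) = +0.134913+0.303777i ; Δ = -0.008063-0.009581i
  [+5]  conj(Y_{7,5})(Ω₁) = +0.002294+0.006245i ; Y_{7,5}(Ω₂) = -0.052388+0.006835i ; Δ = -0.000163-0.000311i
  [+6]  conj(Y_{7,6})(Ω₁) = +0.000750-0.000337i ; Y_{7,6}(Ω₂) = -0.066895+0.418588i ; Δ = +0.000091+0.000337i
  [+7]  conj(Y_{7,7})(Ω₁) = -0.000030-0.000056i ; Y_{7,7}(Ω₂) = +0.322968+0.154692i ; Δ = -0.000001-0.000023i
Total Σ_m = -0.081166-0.000000i. Multiply by 0.837758: -0.067997-0.000000i. P_7(cos γ) = -0.067997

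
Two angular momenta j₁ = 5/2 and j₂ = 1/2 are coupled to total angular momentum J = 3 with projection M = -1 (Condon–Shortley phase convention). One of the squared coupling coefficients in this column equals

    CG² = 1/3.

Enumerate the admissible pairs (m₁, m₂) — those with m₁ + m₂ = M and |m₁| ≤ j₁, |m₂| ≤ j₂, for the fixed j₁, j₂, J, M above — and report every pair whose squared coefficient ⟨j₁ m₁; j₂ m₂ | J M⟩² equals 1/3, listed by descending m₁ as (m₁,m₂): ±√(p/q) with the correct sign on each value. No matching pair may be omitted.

Admissible pairs with m₁+m₂ = M = -1: (-3/2,1/2), (-1/2,-1/2)
  (m₁,m₂)=(-1/2,-1/2): CG² = 2/3, CG = +√(2/3)
  (m₁,m₂)=(-3/2,1/2): CG² = 1/3, CG = +√(1/3)   ← matches the target
Pairs with CG² = 1/3: (-3/2,1/2): +√(1/3)

(-3/2,1/2): +√(1/3)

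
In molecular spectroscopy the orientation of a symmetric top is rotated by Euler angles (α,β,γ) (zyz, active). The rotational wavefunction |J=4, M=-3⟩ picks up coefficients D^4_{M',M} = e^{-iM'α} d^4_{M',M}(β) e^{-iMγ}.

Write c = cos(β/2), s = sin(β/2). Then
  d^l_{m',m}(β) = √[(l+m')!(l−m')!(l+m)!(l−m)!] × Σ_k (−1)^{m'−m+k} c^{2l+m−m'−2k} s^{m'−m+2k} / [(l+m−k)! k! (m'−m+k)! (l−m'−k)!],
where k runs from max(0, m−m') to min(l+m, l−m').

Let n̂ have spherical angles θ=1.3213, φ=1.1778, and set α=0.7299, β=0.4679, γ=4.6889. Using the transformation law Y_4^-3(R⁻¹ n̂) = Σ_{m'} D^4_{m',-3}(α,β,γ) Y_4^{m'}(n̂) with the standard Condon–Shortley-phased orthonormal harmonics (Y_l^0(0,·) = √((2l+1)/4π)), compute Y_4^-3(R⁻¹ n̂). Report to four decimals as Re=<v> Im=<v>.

Re=0.3715 Im=-0.0684

Need the full column D^4_{m',-3} for m'=−4..4 at α=0.7299, β=0.4679, γ=4.6889.
cos(β/2)=0.972758, sin(β/2)=0.231822
d^4_{-4,-3}: single k=1 term ⇒ +0.540423;  D = -0.155808-0.517475i
d^4_{-3,-3}: k∈[0..1] ⇒ +0.801751 -0.318740 = +0.483012;  D = -0.412173-0.251820i
d^4_{-2,-3}: k∈[0..1] ⇒ -0.714912 +0.121807 = -0.593105;  D = +0.583367-0.107037i
d^4_{-1,-3}: k∈[0..1] ⇒ +0.361417 -0.034210 = +0.327206;  D = -0.200469+0.258604i
d^4_{0,-3}: k∈[0..1] ⇒ -0.128396 +0.007292 = -0.121104;  D = -0.008527-0.120803i
d^4_{1,-3}: k∈[0..1] ⇒ +0.034210 -0.001166 = +0.033044;  D = +0.023713+0.023014i
d^4_{2,-3}: k∈[0..1] ⇒ -0.006918 +0.000131 = -0.006787;  D = -0.006781-0.000275i
d^4_{3,-3}: k∈[0..1] ⇒ +0.001028 -0.000008 = +0.001020;  D = +0.000787-0.000649i
d^4_{4,-3}: single k=0 term ⇒ -0.000099;  D = -0.000015+0.000098i
Y_4^{m'}(θ=1.3213,φ=1.1778) and Σ D·Y over m':
  (-0.1558-0.5175i)·(-0.0005+0.3902i)  (-0.4122-0.2518i)·(-0.2599+0.1074i)  (+0.5834-0.1070i)·(+0.1273+0.1274i)  (-0.2005+0.2586i)·(-0.1115+0.2691i)  (-0.0085-0.1208i)·(+0.1376+0.0000i)  (+0.0237+0.0230i)·(+0.1115+0.2691i)  (-0.0068-0.0003i)·(+0.1273-0.1274i)  (+0.0008-0.0006i)·(+0.2599+0.1074i)  (-0.0000+0.0001i)·(-0.0005-0.3902i)
Y_4^-3(R⁻¹ n̂) = +0.371517-0.068384i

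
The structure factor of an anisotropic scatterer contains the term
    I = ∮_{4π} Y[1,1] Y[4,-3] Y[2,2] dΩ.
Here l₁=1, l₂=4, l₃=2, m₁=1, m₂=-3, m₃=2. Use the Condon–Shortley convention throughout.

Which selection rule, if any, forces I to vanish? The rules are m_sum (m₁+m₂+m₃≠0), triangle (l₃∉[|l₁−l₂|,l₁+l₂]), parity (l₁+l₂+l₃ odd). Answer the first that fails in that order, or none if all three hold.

triangle

azimuthal sum: 1 − 3 + 2 = 0  ✓
l₃ must lie in [3,5]; have l₃=2  ✗
L = 1 + 4 + 2 = 7 (odd)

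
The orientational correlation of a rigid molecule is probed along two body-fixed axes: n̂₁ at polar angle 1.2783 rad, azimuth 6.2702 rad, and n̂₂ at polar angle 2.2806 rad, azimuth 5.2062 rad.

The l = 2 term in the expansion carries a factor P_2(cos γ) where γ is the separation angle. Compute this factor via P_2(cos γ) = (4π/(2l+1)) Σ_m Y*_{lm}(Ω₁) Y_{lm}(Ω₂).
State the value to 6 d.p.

Term-by-term m-sum for l=2 (normalisation 4π/5 = 2.513274):
  m=-2: Y*=0.35404 - 0.00920j  Y=-0.12237 + 0.18550j  product -0.04162 + 0.06680j
  m=-1: Y*=0.21328 - 0.00277j  Y=-0.18100 - 0.33625j  product -0.03953 - 0.07121j
  m=+0: Y*=-0.23672 + 0.00000j  Y=0.08644 + 0.00000j  product -0.02046 + 0.00000j
  m=+1: Y*=-0.21328 - 0.00277j  Y=0.18100 - 0.33625j  product -0.03953 + 0.07121j
  m=+2: Y*=0.35404 + 0.00920j  Y=-0.12237 - 0.18550j  product -0.04162 - 0.06680j
Total Σ_m = -0.18277 + 0.00000j. Multiply by 2.513274: -0.45936 + 0.00000j. P_2(cos γ) = -0.459356

-0.459356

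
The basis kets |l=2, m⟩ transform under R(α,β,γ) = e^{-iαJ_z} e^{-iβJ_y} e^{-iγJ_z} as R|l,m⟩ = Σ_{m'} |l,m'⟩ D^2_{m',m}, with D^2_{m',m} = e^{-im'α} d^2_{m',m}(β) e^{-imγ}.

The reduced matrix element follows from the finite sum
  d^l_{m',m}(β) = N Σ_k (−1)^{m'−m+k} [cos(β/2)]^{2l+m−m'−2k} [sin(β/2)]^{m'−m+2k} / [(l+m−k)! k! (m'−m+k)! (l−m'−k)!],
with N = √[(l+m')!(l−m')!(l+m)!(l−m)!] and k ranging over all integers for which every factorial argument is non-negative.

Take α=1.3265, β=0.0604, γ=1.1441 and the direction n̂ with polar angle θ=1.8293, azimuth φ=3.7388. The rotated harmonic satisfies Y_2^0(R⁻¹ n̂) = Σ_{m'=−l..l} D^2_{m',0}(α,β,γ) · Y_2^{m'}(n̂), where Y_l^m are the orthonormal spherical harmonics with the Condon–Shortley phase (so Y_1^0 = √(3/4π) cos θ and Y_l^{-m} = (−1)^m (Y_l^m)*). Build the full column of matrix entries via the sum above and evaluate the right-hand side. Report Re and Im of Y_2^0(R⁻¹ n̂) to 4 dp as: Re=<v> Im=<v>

Need the full column D^2_{m',0} for m'=−2..2 at α=1.3265, β=0.0604, γ=1.1441.
cos(β/2)=0.999544, sin(β/2)=0.030195
d^2_{-2,0}: single k=2 term ⇒ +0.002231;  D = -0.001970+0.001047i
d^2_{-1,0}: k∈[1..2] ⇒ +0.073862 -0.000067 = +0.073795;  D = +0.017849+0.071604i
d^2_{0,0}: k∈[0..2] ⇒ +0.998177 -0.003644 +0.000001 = +0.994534;  D = +0.994534+0.000000i
d^2_{1,0}: k∈[0..1] ⇒ -0.073862 +0.000067 = -0.073795;  D = -0.017849+0.071604i
d^2_{2,0}: single k=0 term ⇒ +0.002231;  D = -0.001970-0.001047i
Y_2^{m'}(θ=1.8293,φ=3.7388) and Σ D·Y over m':
  (-0.0020+0.0010i)·(+0.1327-0.3358i)  (+0.0178+0.0716i)·(+0.1579-0.1074i)  (+0.9945+0.0000i)·(-0.2536+0.0000i)  (-0.0178+0.0716i)·(-0.1579-0.1074i)  (-0.0020-0.0010i)·(+0.1327+0.3358i)
Y_2^0(R⁻¹ n̂) = -0.230982+0.000000i

Re=-0.2310 Im=0.0000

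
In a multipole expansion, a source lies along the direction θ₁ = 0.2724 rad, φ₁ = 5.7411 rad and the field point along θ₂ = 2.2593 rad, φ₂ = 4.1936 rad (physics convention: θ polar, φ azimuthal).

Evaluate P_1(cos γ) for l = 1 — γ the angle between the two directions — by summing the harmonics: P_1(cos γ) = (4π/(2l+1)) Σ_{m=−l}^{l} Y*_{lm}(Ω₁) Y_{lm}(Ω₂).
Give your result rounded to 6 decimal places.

Addition theorem: P_1(cos γ) = (4π/3) Σ_m Y*_{lm}(Ω₁) Y_{lm}(Ω₂), m = −1…1:
  term(m=-1) = 0.00058 + 0.02479j   from Y*(Ω₁)=0.07963 - 0.04796j, Y(Ω₂)=-0.13228 + 0.23169j
  term(m=+0) = -0.14609 + 0.00000j   from Y*(Ω₁)=0.47059 + 0.00000j, Y(Ω₂)=-0.31045 + 0.00000j
  term(m=+1) = 0.00058 - 0.02479j   from Y*(Ω₁)=-0.07963 - 0.04796j, Y(Ω₂)=0.13228 + 0.23169j
Accumulated sum -0.14494 + 0.00000j; after 4π/(2l+1) scaling, -0.60712 + 0.00000j ⇒ P_1 = -0.607115

-0.607115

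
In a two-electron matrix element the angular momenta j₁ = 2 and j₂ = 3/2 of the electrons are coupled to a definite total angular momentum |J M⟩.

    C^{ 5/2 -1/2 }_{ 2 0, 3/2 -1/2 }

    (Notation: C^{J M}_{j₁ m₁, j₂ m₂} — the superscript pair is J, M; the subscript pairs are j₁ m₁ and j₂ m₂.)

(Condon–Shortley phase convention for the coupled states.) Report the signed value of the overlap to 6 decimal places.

j₁+j₂−J=1  J+j₁−j₂=3  J−j₁+j₂=2  j₁+j₂+J+1=7
(j₁±m₁, j₂±m₂, J±M) = (2,2,1,2,2,3)
P² = 48/35
sum k=0..1:
  [0] +1/2 = 1/2
  [1] −1/4 = -1/4
S = 1/4
C² = P²·S² = 3/35 ; C = +0.292770

+0.292770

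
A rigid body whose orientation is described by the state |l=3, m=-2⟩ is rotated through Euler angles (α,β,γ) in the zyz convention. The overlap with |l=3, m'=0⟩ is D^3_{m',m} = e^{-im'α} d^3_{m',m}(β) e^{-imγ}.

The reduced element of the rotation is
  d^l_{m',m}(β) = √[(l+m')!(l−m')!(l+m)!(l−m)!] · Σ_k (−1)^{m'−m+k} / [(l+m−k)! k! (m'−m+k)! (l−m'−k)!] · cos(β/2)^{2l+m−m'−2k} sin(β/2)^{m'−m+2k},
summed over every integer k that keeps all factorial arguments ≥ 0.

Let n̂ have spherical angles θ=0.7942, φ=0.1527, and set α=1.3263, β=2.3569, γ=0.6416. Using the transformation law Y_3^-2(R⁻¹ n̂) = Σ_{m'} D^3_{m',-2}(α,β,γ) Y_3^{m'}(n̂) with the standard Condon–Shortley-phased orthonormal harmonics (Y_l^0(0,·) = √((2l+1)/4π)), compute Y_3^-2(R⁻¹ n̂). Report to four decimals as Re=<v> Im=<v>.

Re=-0.2718 Im=0.0662

Need the full column D^3_{m',-2} for m'=−3..3 at α=1.3263, β=2.3569, γ=0.6416.
cos(β/2)=0.382358, sin(β/2)=0.924014
d^3_{-3,-2}: single k=1 term ⇒ +0.018497;  D = +0.009664-0.015772i
d^3_{-2,-2}: k∈[0..1] ⇒ +0.003125 -0.091244 = -0.088120;  D = +0.061759+0.062856i
d^3_{-1,-2}: k∈[0..1] ⇒ -0.023880 +0.278917 = +0.255038;  D = -0.219778+0.129390i
d^3_{0,-2}: k∈[0..1] ⇒ +0.099953 -0.583734 = -0.483781;  D = -0.137223-0.463911i
d^3_{1,-2}: k∈[0..1] ⇒ -0.278917 +0.814448 = +0.535531;  D = +0.535034-0.023074i
d^3_{2,-2}: k∈[0..1] ⇒ +0.532874 -0.622404 = -0.089531;  D = -0.017909+0.087721i
d^3_{3,-2}: single k=0 term ⇒ -0.630869;  D = +0.569186+0.272071i
Y_3^{m'}(θ=0.7942,φ=0.1527) and Σ D·Y over m':
  (+0.0097-0.0158i)·(+0.1358-0.0670i)  (+0.0618+0.0629i)·(+0.3476-0.1096i)  (-0.2198+0.1294i)·(+0.3317-0.0511i)  (-0.1372-0.4639i)·(-0.1423+0.0000i)  (+0.5350-0.0231i)·(-0.3317-0.0511i)  (-0.0179+0.0877i)·(+0.3476+0.1096i)  (+0.5692+0.2721i)·(-0.1358-0.0670i)
Y_3^-2(R⁻¹ n̂) = -0.271757+0.066241i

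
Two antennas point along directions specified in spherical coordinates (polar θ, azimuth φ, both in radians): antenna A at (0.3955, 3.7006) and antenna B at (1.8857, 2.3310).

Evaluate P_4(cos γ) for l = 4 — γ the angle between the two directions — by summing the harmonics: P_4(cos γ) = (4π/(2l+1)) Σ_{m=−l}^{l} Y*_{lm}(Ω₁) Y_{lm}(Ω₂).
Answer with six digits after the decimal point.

Term-by-term m-sum for l=4 (normalisation 4π/9 = 1.396263):
  m=-4: (-0.006018, 0.007671) × (-0.359866, -0.036390) = (0.002445, -0.002542)  (running Σ = (0.002445, -0.002542))
  m=-3: (0.007003, -0.065681) × (-0.252764, 0.217177) = (0.012494, 0.018123)  (running Σ = (0.014939, 0.015581))
  m=-2: (0.107763, 0.221511) × (0.005004, -0.099221) = (0.022518, -0.009584)  (running Σ = (0.037457, 0.005997))
  m=-1: (-0.422215, -0.264124) × (-0.223541, -0.235098) = (0.032287, 0.158305)  (running Σ = (0.069744, 0.164302))
  m=0: (0.299777, -0.000000) × (0.046990, 0.000000) = (0.014087, 0.000000)  (running Σ = (0.083830, 0.164302))
  m=1: (0.422215, -0.264124) × (0.223541, -0.235098) = (0.032287, -0.158305)  (running Σ = (0.116118, 0.005997))
  m=2: (0.107763, -0.221511) × (0.005004, 0.099221) = (0.022518, 0.009584)  (running Σ = (0.138635, 0.015581))
  m=3: (-0.007003, -0.065681) × (0.252764, 0.217177) = (0.012494, -0.018123)  (running Σ = (0.151130, -0.002542))
  m=4: (-0.006018, -0.007671) × (-0.359866, 0.036390) = (0.002445, 0.002542)  (running Σ = (0.153574, -0.000000))
Accumulated sum (0.153574, -0.000000); after 4π/(2l+1) scaling, (0.214430, -0.000000) ⇒ P_4 = 0.214430

0.214430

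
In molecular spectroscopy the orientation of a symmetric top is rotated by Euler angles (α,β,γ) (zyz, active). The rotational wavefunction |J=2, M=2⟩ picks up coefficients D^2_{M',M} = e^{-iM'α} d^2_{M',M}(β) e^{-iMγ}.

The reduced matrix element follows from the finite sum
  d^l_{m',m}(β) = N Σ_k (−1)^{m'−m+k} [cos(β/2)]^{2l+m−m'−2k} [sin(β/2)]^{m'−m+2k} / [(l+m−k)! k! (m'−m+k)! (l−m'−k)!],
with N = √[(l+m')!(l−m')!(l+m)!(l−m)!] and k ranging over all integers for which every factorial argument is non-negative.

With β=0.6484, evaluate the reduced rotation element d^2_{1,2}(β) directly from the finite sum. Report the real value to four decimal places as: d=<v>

d^2_{1,2}(β=0.6484) via the finite sum:
With c≡cos(β/2)=0.947906 and s≡sin(β/2)=0.318551, N=[6·1·24·1]^{1/2}=12.000000
k∈{1} keeps every argument non-negative
  k=1: (−1)^0·12.0000/(6)·0.9479^3·0.3186^1 = +0.542630
d^2_{1,2}(0.6484) = +0.542630

d=0.5426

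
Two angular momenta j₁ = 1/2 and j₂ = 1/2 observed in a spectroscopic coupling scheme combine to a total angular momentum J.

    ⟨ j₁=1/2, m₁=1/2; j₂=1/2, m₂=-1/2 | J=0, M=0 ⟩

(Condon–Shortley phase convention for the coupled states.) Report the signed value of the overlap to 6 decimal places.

j₁+j₂−J=1  J+j₁−j₂=0  J−j₁+j₂=0  j₁+j₂+J+1=2
(j₁±m₁, j₂±m₂, J±M) = (1,0,0,1,0,0)
P² = 1/2
sum k=0..0:
  [0] +1/1 = 1
S = 1
C² = P²·S² = 1/2 ; C = +0.707107

+√(1/2) ≈ +0.707107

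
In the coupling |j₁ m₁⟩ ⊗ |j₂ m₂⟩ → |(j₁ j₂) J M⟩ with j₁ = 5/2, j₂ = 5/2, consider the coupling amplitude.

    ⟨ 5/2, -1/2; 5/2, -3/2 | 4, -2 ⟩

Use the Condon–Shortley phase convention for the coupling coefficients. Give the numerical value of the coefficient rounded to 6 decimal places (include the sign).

j₁+j₂−J=1  J+j₁−j₂=4  J−j₁+j₂=4  j₁+j₂+J+1=10
(j₁±m₁, j₂±m₂, J±M) = (2,3,1,4,2,6)
P² = 20736/35
sum k=0..1:
  [0] +1/36 = 1/36
  [1] −1/96 = -1/96
S = 5/288
C² = P²·S² = 5/28 ; C = +0.422577

+0.422577  (= +√(5/28))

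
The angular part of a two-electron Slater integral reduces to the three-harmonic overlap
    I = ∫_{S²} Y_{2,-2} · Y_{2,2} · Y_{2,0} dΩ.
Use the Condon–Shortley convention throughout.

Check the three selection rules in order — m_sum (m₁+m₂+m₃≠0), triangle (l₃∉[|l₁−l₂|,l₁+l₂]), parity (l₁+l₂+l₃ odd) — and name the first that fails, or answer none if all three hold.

m₁+m₂+m₃ = -2 + 2 + 0 = 0  ✓
triangle: |2−2|=0 ≤ l₃=2 ≤ 2+2=4  ✓
parity: l₁+l₂+l₃ = 6 is even  ✓

none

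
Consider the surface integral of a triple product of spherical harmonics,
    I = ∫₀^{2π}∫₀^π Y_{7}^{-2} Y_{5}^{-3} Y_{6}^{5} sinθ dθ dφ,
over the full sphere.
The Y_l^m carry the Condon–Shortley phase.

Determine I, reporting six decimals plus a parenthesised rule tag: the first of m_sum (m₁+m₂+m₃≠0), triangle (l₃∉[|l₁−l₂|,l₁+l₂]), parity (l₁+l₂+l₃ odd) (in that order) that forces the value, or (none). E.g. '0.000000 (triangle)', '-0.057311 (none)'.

0.153809 (none)

Checks pass: Σm=0; 18 even; l₃=6∈[2,12].
(2·7+1)(2·5+1)(2·6+1) = 2145
Δ: 6! 8! 4! / 19! → 1/174594420
sum: t=1:−1/4147200 t=2:+1/207360 t=3:−1/82944 t=4:+1/207360 t=5:−1/4147200 = -1/345600
3j²(7 5 6; 0 0 0) = Δ·Π!·Σ² = 420/46189  (sign -1)
sum: t=1:−1/29030400 t=2:+1/5806080 = 1/7257600
3j²(7 5 6; -2 -3 5) = Δ·Π!·Σ² = 64/4199  (sign -1)
combine: 4πI² = 2145·420/46189·64/4199 = 403200/1356277
take √, sign +1: I = 0.15380878
No selection rule forces the value: the integral is nonzero (none).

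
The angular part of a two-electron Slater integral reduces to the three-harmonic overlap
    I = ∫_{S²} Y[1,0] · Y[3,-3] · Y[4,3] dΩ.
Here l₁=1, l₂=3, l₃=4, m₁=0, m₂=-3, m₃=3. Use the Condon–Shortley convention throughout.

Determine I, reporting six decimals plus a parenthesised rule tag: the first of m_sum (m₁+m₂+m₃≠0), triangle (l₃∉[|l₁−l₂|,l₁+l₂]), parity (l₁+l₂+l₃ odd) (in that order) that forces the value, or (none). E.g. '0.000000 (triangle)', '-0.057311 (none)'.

-0.162868 (none)

Rules hold: Σm=0, L=8 even, 2≤4≤4.
N = 3·7·9 = 189
Δ = 0!·2!·6!/9! = 1/252
Racah Σ t=0..0: t=0:+1/36 = 1/36
⇒ 3j(1 3 4; 0 0 0)² = 4/63, sgn +1
Racah Σ t=0..0: t=0:+1/720 = 1/720
⇒ 3j(1 3 4; 0 -3 3)² = 1/36, sgn -1
4πI² = N·(3j₀)²·(3jₘ)² = 1/3
I = -1·√(0.333333/4π) = -0.16286750
No selection rule forces the value: the integral is nonzero (none).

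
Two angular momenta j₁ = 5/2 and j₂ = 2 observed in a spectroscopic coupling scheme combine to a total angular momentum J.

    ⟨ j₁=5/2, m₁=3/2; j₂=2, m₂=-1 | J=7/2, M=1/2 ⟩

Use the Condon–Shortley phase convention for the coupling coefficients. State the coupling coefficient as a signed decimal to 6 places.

triangle: 1!×4!×3!/9! = 144/362880
(j±m)!: 4!×1!×1!×3!×4!×3! = 20736
prefactor² = (2J+1)×Δ×N² = 2304/35
  k=0: +1/(0!×1!×1!×1!×3!×2!) = 1/12
  k=1: −1/(1!×0!×0!×0!×4!×3!) = -1/144
Σ = 11/144  ⇒  CG² = 2304/35×(11/144)² = 121/315
CG = +√(121/315) = +0.619780

+√(121/315) ≈ +0.619780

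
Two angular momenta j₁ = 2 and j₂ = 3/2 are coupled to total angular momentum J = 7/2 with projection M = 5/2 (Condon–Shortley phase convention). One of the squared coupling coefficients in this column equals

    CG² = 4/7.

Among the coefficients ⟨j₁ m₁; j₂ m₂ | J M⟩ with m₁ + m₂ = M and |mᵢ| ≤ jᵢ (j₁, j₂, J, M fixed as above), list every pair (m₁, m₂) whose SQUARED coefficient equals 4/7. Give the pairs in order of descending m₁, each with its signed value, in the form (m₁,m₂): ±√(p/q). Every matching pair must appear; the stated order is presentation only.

Admissible pairs with m₁+m₂ = M = 5/2: (1,3/2), (2,1/2)
  (m₁,m₂)=(2,1/2): CG² = 3/7, CG = +√(3/7)
  (m₁,m₂)=(1,3/2): CG² = 4/7, CG = +√(4/7)   ← matches the target
Pairs with CG² = 4/7: (1,3/2): +√(4/7)

(1,3/2): +√(4/7)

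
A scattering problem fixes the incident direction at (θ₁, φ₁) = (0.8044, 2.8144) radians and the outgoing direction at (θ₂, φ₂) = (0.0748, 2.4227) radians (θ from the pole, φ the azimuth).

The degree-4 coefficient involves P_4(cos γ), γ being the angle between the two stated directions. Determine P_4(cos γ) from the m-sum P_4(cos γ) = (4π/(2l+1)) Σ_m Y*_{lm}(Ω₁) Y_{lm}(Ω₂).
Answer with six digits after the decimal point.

-0.364466

Term-by-term m-sum for l=4 (normalisation 4π/9 = 1.396263):
  m=-4: Y*=+0.030877-0.115131i  Y=-0.000013+0.000004i  product +0.000000+0.000002i
  m=-3: Y*=-0.180369+0.269842i  Y=+0.000288-0.000434i  product +0.000065+0.000156i
  m=-2: Y*=+0.326060-0.250136i  Y=+0.001477+0.011038i  product +0.003242+0.003230i
  m=-1: Y*=-0.082151+0.027881i  Y=-0.105086-0.091962i  product +0.011197+0.004625i
  m=+0: Y*=-0.352515-0.000000i  Y=+0.822769+0.000000i  product -0.290038-0.000000i
  m=+1: Y*=+0.082151+0.027881i  Y=+0.105086-0.091962i  product +0.011197-0.004625i
  m=+2: Y*=+0.326060+0.250136i  Y=+0.001477-0.011038i  product +0.003242-0.003230i
  m=+3: Y*=+0.180369+0.269842i  Y=-0.000288-0.000434i  product +0.000065-0.000156i
  m=+4: Y*=+0.030877+0.115131i  Y=-0.000013-0.000004i  product +0.000000-0.000002i
Σ over m = -0.261029+0.000000i; ×(4π/9) → -0.364466+0.000000i. Real part: -0.364466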